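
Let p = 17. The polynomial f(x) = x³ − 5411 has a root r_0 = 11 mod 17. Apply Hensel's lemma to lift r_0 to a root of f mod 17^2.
r_1 = 113 (mod 289)

Hensel: r_{i+1} = r_i − f(r_i)/f′(r_i) mod 17^{i+2}, where f′(x) = 3x². Iterate:
  r_0 = 11 (mod 17)
  r_1 = 113 (mod 289)
Final: r = 113 with f(r) ≡ 0 mod 17^2.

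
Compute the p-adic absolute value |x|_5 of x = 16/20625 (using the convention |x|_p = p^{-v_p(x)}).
|16/20625|_5 = 625

Step 1 — compute v_5(x) by factoring powers of 5 out of the numerator and denominator: v_5(16/20625) = -4. Step 2 — apply |x|_p = p^{-v_p(x)} = 5^{4} = 625.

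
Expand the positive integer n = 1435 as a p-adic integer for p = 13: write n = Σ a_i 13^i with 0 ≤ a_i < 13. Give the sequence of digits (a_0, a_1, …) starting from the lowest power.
(a_0, a_1, …) = (5, 6, 8)

Repeated division by 13 gives the digits low-to-high: 1435 = 5 + 6·13^1 + 8·13^2. Digit sequence: (5, 6, 8).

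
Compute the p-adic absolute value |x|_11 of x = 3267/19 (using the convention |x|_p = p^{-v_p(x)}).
|3267/19|_11 = 1/121

Step 1 — compute v_11(x) by factoring powers of 11 out of the numerator and denominator: v_11(3267/19) = 2. Step 2 — apply |x|_p = p^{-v_p(x)} = 11^{-2} = 1/121.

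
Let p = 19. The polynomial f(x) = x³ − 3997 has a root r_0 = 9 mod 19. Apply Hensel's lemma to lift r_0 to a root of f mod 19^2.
r_1 = 275 (mod 361)

Hensel: r_{i+1} = r_i − f(r_i)/f′(r_i) mod 19^{i+2}, where f′(x) = 3x². Iterate:
  r_0 = 9 (mod 19)
  r_1 = 275 (mod 361)
Final: r = 275 with f(r) ≡ 0 mod 19^2.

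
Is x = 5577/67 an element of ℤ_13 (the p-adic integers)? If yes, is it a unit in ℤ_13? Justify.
x ∈ ℤ_13 but not a unit; v_13(x) = 2 > 0

ℤ_13 = {x ∈ ℚ_13 : v_13(x) ≥ 0} and ℤ_13^× = {x ∈ ℤ_13 : v_13(x) = 0}. Here v_13(5577/67) = v_13(num) − v_13(den) = 2; compare against these criteria.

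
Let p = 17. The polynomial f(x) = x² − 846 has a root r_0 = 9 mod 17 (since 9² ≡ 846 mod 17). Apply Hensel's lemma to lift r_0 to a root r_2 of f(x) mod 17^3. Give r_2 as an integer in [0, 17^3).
r_2 = 1930 (mod 4913)

Hensel's recurrence: r_{i+1} = r_i − f(r_i)·(f′(r_i))^{-1} mod 17^{i+2}, with f′(x) = 2x. Iterate:
  r_0 = 9 (mod 17)
  r_1 = 196 (mod 289)
  r_2 = 1930 (mod 4913)
Final: r_2 = 1930, and one checks f(r_2) ≡ 0 mod 17^3.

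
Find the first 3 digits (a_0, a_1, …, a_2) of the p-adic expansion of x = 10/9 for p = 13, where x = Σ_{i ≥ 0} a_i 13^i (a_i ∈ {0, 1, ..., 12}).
(a_0, …, a_2) = (4, 7, 11)

v_13(10/9) = 0 (numerator and denominator both coprime to 13), so x ∈ ℤ_13^×. Compute digits iteratively via a_i = x_i mod 13, x_{i+1} = (x_i − a_i)/13, with x_0 = x:
  x_0 = 10/9;  a_0 = 4;  x_1 = (x_0 − 4)/13 = -2/9
  x_1 = -2/9;  a_1 = 7;  x_2 = (x_1 − 7)/13 = -5/9
  x_2 = -5/9;  a_2 = 11;  x_3 = (x_2 − 11)/13 = -8/9
Digits: (4, 7, 11).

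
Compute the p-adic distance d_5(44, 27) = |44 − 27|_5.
d_5(44, 27) = 1

Step 1 — x − y = 44 − 27 = 17. Step 2 — v_5(17) = 0 (factor: 17 = (5^0 · 17); the sign does not affect v_p). Step 3 — |x − y|_5 = 5^{0} = 1.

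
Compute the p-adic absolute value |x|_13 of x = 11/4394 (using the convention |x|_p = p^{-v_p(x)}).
|11/4394|_13 = 2197

Step 1 — compute v_13(x) by factoring powers of 13 out of the numerator and denominator: v_13(11/4394) = -3. Step 2 — apply |x|_p = p^{-v_p(x)} = 13^{3} = 2197.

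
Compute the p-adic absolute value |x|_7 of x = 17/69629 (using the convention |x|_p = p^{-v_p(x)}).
|17/69629|_7 = 2401

Step 1 — compute v_7(x) by factoring powers of 7 out of the numerator and denominator: v_7(17/69629) = -4. Step 2 — apply |x|_p = p^{-v_p(x)} = 7^{4} = 2401.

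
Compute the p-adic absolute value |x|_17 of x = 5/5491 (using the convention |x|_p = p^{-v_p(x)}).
|5/5491|_17 = 289

Step 1 — compute v_17(x) by factoring powers of 17 out of the numerator and denominator: v_17(5/5491) = -2. Step 2 — apply |x|_p = p^{-v_p(x)} = 17^{2} = 289.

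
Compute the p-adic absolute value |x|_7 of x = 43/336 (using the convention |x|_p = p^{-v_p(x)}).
|43/336|_7 = 7

Step 1 — compute v_7(x) by factoring powers of 7 out of the numerator and denominator: v_7(43/336) = -1. Step 2 — apply |x|_p = p^{-v_p(x)} = 7^{1} = 7.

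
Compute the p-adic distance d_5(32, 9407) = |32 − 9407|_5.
d_5(32, 9407) = 1/3125

Step 1 — x − y = 32 − 9407 = -9375. Step 2 — v_5(-9375) = 5 (factor: -9375 = −(5^5 · 3); the sign does not affect v_p). Step 3 — |x − y|_5 = 5^{-5} = 1/3125.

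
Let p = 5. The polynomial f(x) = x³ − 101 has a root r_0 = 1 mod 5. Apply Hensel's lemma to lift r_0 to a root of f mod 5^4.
r_3 = 451 (mod 625)

Hensel: r_{i+1} = r_i − f(r_i)/f′(r_i) mod 5^{i+2}, where f′(x) = 3x². Iterate:
  r_0 = 1 (mod 5)
  r_1 = 1 (mod 25)
  r_2 = 76 (mod 125)
  r_3 = 451 (mod 625)
Final: r = 451 with f(r) ≡ 0 mod 5^4.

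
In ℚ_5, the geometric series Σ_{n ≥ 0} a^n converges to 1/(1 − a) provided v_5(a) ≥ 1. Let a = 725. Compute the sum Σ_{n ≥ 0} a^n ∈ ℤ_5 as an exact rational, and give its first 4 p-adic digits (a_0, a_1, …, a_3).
Σ a^n = 1/(1 − a) = -1/724;  first 4 digits = (1, 0, 4, 0)

v_5(a) = 2 ≥ 1, so the series converges in ℤ_5 to 1/(1 − a) = 1/(1 − 725) = -1/724. Expand this rational in ℤ_5: compute digits iteratively via d_i = x_i mod 5, x_{i+1} = (x_i − d_i)/5. The first 4 digits are (1, 0, 4, 0).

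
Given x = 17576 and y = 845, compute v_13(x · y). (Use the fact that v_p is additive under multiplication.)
v_13(14851720) = 5

v_p(x) = 3 (factor: 17576 = 13^3 · 8); v_p(y) = 2 (factor: 845 = 13^2 · 5). Additivity: v_p(xy) = v_p(x) + v_p(y) = 3 + 2 = 5. (Direct check: xy = 14851720 = 13^5 · (40).)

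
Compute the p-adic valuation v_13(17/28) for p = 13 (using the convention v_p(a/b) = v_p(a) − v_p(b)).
v_13(17/28) = 0

Factor powers of 13 from the numerator and denominator of the reduced fraction: 17 = 13^0 · 17 and 28 = 13^0 · 28. Apply v_p(a/b) = v_p(a) − v_p(b): v_13(17/28) = 0 − 0 = 0.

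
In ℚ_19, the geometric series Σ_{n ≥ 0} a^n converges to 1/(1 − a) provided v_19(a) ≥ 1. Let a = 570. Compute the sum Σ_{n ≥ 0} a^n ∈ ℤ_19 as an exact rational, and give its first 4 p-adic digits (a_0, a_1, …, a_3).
Σ a^n = 1/(1 − a) = -1/569;  first 4 digits = (1, 11, 8, 10)

v_19(a) = 1 ≥ 1, so the series converges in ℤ_19 to 1/(1 − a) = 1/(1 − 570) = -1/569. Expand this rational in ℤ_19: compute digits iteratively via d_i = x_i mod 19, x_{i+1} = (x_i − d_i)/19. The first 4 digits are (1, 11, 8, 10).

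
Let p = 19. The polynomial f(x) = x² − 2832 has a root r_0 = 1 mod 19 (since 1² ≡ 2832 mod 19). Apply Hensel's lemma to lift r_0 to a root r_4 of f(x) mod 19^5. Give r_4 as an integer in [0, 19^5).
r_4 = 315667 (mod 2476099)

Hensel's recurrence: r_{i+1} = r_i − f(r_i)·(f′(r_i))^{-1} mod 19^{i+2}, with f′(x) = 2x. Iterate:
  r_0 = 1 (mod 19)
  r_1 = 153 (mod 361)
  r_2 = 153 (mod 6859)
  r_3 = 55025 (mod 130321)
  r_4 = 315667 (mod 2476099)
Final: r_4 = 315667, and one checks f(r_4) ≡ 0 mod 19^5.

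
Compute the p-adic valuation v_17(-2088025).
v_17(-2088025) = 4

v_17(n) is the largest exponent k such that 17^k divides n. Factor out: -2088025 = -17^4 · 25. (Sign doesn't affect v_p.) So v_17(-2088025) = 4.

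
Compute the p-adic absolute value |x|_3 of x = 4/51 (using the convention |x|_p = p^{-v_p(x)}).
|4/51|_3 = 3

Step 1 — compute v_3(x) by factoring powers of 3 out of the numerator and denominator: v_3(4/51) = -1. Step 2 — apply |x|_p = p^{-v_p(x)} = 3^{1} = 3.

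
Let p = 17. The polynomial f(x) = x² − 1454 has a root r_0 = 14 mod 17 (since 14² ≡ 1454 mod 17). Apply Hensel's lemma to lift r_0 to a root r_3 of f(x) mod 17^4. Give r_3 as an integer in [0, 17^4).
r_3 = 69357 (mod 83521)

Hensel's recurrence: r_{i+1} = r_i − f(r_i)·(f′(r_i))^{-1} mod 17^{i+2}, with f′(x) = 2x. Iterate:
  r_0 = 14 (mod 17)
  r_1 = 286 (mod 289)
  r_2 = 575 (mod 4913)
  r_3 = 69357 (mod 83521)
Final: r_3 = 69357, and one checks f(r_3) ≡ 0 mod 17^4.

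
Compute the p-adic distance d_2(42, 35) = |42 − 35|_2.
d_2(42, 35) = 1

Step 1 — x − y = 42 − 35 = 7. Step 2 — v_2(7) = 0 (factor: 7 = (2^0 · 7); the sign does not affect v_p). Step 3 — |x − y|_2 = 2^{0} = 1.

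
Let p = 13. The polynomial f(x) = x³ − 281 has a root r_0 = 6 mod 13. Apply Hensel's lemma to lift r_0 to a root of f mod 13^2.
r_1 = 149 (mod 169)

Hensel: r_{i+1} = r_i − f(r_i)/f′(r_i) mod 13^{i+2}, where f′(x) = 3x². Iterate:
  r_0 = 6 (mod 13)
  r_1 = 149 (mod 169)
Final: r = 149 with f(r) ≡ 0 mod 13^2.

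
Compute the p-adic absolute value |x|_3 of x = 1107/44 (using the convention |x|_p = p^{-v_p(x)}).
|1107/44|_3 = 1/27

Step 1 — compute v_3(x) by factoring powers of 3 out of the numerator and denominator: v_3(1107/44) = 3. Step 2 — apply |x|_p = p^{-v_p(x)} = 3^{-3} = 1/27.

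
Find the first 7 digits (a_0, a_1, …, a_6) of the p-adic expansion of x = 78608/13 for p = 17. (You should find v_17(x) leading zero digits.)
(a_0, …, a_6) = (0, 0, 0, 13, 15, 3, 5)

v_17(78608/13) = 3, so a_0 = ... = a_2 = 0. Factor out: x = 17^3 · u with u = 16/13 a unit in ℤ_17. Expand u iteratively via a_{v+i} = u_i mod 17, u_{i+1} = (u_i − a_{v+i})/17:
  u_0 = 16/13;  a_3 = 13;  u_1 = (u_0 − 13)/17 = -9/13
  u_1 = -9/13;  a_4 = 15;  u_2 = (u_1 − 15)/17 = -12/13
  u_2 = -12/13;  a_5 = 3;  u_3 = (u_2 − 3)/17 = -3/13
  u_3 = -3/13;  a_6 = 5;  u_4 = (u_3 − 5)/17 = -4/13
Digits: (0, 0, 0, 13, 15, 3, 5).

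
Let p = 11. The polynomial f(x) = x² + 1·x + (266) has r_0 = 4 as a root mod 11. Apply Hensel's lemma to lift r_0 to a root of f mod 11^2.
r_1 = 26 (mod 121)

Hensel: r_{i+1} = r_i − f(r_i)·(f′(r_i))^{-1} mod 11^{i+2}, f′(x) = 2x + 1. Iterate:
  r_0 = 4 (mod 11)
  r_1 = 26 (mod 121)
Final: r = 26 satisfies f(r) ≡ 0 mod 11^2.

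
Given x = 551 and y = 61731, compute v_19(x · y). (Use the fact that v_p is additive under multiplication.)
v_19(34013781) = 4

v_p(x) = 1 (factor: 551 = 19^1 · 29); v_p(y) = 3 (factor: 61731 = 19^3 · 9). Additivity: v_p(xy) = v_p(x) + v_p(y) = 1 + 3 = 4. (Direct check: xy = 34013781 = 19^4 · (261).)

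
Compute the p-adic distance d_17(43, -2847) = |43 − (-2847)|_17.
d_17(43, -2847) = 1/289

Step 1 — x − y = 43 − (-2847) = 2890. Step 2 — v_17(2890) = 2 (factor: 2890 = (17^2 · 10); the sign does not affect v_p). Step 3 — |x − y|_17 = 17^{-2} = 1/289.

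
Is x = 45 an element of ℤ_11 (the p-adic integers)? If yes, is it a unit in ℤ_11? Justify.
x ∈ ℤ_11^× (unit); v_11(x) = 0

ℤ_11 = {x ∈ ℚ_11 : v_11(x) ≥ 0} and ℤ_11^× = {x ∈ ℤ_11 : v_11(x) = 0}. Here v_11(45) = v_11(num) − v_11(den) = 0; compare against these criteria.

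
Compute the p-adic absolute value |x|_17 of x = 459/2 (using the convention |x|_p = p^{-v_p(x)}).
|459/2|_17 = 1/17

Step 1 — compute v_17(x) by factoring powers of 17 out of the numerator and denominator: v_17(459/2) = 1. Step 2 — apply |x|_p = p^{-v_p(x)} = 17^{-1} = 1/17.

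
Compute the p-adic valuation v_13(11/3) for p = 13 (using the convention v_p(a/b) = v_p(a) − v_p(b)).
v_13(11/3) = 0

Factor powers of 13 from the numerator and denominator of the reduced fraction: 11 = 13^0 · 11 and 3 = 13^0 · 3. Apply v_p(a/b) = v_p(a) − v_p(b): v_13(11/3) = 0 − 0 = 0.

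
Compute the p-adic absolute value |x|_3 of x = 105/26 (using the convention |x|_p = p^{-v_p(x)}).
|105/26|_3 = 1/3

Step 1 — compute v_3(x) by factoring powers of 3 out of the numerator and denominator: v_3(105/26) = 1. Step 2 — apply |x|_p = p^{-v_p(x)} = 3^{-1} = 1/3.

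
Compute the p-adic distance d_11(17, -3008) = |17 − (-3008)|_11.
d_11(17, -3008) = 1/121

Step 1 — x − y = 17 − (-3008) = 3025. Step 2 — v_11(3025) = 2 (factor: 3025 = (11^2 · 25); the sign does not affect v_p). Step 3 — |x − y|_11 = 11^{-2} = 1/121.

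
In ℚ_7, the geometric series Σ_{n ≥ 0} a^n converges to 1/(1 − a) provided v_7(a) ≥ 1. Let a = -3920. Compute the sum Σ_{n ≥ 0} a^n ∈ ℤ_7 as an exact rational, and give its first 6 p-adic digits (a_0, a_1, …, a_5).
Σ a^n = 1/(1 − a) = 1/3921;  first 6 digits = (1, 0, 4, 2, 0, 4)

v_7(a) = 2 ≥ 1, so the series converges in ℤ_7 to 1/(1 − a) = 1/(1 − (-3920)) = 1/3921. Expand this rational in ℤ_7: compute digits iteratively via d_i = x_i mod 7, x_{i+1} = (x_i − d_i)/7. The first 6 digits are (1, 0, 4, 2, 0, 4).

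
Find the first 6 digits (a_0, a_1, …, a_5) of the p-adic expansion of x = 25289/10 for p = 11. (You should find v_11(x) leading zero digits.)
(a_0, …, a_5) = (0, 0, 0, 3, 1, 1)

v_11(25289/10) = 3, so a_0 = ... = a_2 = 0. Factor out: x = 11^3 · u with u = 19/10 a unit in ℤ_11. Expand u iteratively via a_{v+i} = u_i mod 11, u_{i+1} = (u_i − a_{v+i})/11:
  u_0 = 19/10;  a_3 = 3;  u_1 = (u_0 − 3)/11 = -1/10
  u_1 = -1/10;  a_4 = 1;  u_2 = (u_1 − 1)/11 = -1/10
  u_2 = -1/10;  a_5 = 1;  u_3 = (u_2 − 1)/11 = -1/10
Digits: (0, 0, 0, 3, 1, 1).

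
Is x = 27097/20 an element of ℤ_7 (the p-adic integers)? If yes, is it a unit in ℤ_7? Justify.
x ∈ ℤ_7 but not a unit; v_7(x) = 3 > 0

ℤ_7 = {x ∈ ℚ_7 : v_7(x) ≥ 0} and ℤ_7^× = {x ∈ ℤ_7 : v_7(x) = 0}. Here v_7(27097/20) = v_7(num) − v_7(den) = 3; compare against these criteria.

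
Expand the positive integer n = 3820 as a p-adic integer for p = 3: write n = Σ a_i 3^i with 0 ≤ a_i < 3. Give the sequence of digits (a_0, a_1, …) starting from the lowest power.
(a_0, a_1, …) = (1, 1, 1, 0, 2, 0, 2, 1)

Repeated division by 3 gives the digits low-to-high: 3820 = 1 + 1·3^1 + 1·3^2 + 2·3^4 + 2·3^6 + 1·3^7. Digit sequence: (1, 1, 1, 0, 2, 0, 2, 1).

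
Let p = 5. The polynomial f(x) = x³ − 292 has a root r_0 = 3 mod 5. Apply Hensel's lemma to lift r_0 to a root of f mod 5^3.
r_2 = 23 (mod 125)

Hensel: r_{i+1} = r_i − f(r_i)/f′(r_i) mod 5^{i+2}, where f′(x) = 3x². Iterate:
  r_0 = 3 (mod 5)
  r_1 = 23 (mod 25)
  r_2 = 23 (mod 125)
Final: r = 23 with f(r) ≡ 0 mod 5^3.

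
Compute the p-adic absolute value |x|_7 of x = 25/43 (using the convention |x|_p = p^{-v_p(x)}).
|25/43|_7 = 1

Step 1 — compute v_7(x) by factoring powers of 7 out of the numerator and denominator: v_7(25/43) = 0. Step 2 — apply |x|_p = p^{-v_p(x)} = 7^{0} = 1.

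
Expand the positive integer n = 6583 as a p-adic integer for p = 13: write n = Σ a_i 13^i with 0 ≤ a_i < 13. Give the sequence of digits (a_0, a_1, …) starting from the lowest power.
(a_0, a_1, …) = (5, 12, 12, 2)

Repeated division by 13 gives the digits low-to-high: 6583 = 5 + 12·13^1 + 12·13^2 + 2·13^3. Digit sequence: (5, 12, 12, 2).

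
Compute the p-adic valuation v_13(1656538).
v_13(1656538) = 4

v_13(n) is the largest exponent k such that 13^k divides n. Factor out: 1656538 = 13^4 · 58. (Sign doesn't affect v_p.) So v_13(1656538) = 4.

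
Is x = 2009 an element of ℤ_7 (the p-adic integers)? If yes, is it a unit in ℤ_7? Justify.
x ∈ ℤ_7 but not a unit; v_7(x) = 2 > 0

ℤ_7 = {x ∈ ℚ_7 : v_7(x) ≥ 0} and ℤ_7^× = {x ∈ ℤ_7 : v_7(x) = 0}. Here v_7(2009) = v_7(num) − v_7(den) = 2; compare against these criteria.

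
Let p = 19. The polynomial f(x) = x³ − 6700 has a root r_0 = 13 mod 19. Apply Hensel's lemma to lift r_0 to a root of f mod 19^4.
r_3 = 69838 (mod 130321)

Hensel: r_{i+1} = r_i − f(r_i)/f′(r_i) mod 19^{i+2}, where f′(x) = 3x². Iterate:
  r_0 = 13 (mod 19)
  r_1 = 165 (mod 361)
  r_2 = 1248 (mod 6859)
  r_3 = 69838 (mod 130321)
Final: r = 69838 with f(r) ≡ 0 mod 19^4.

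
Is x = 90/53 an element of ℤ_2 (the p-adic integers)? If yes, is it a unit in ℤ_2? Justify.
x ∈ ℤ_2 but not a unit; v_2(x) = 1 > 0

ℤ_2 = {x ∈ ℚ_2 : v_2(x) ≥ 0} and ℤ_2^× = {x ∈ ℤ_2 : v_2(x) = 0}. Here v_2(90/53) = v_2(num) − v_2(den) = 1; compare against these criteria.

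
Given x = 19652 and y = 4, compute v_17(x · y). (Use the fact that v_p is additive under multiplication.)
v_17(78608) = 3

v_p(x) = 3 (factor: 19652 = 17^3 · 4); v_p(y) = 0 (factor: 4 = 17^0 · 4). Additivity: v_p(xy) = v_p(x) + v_p(y) = 3 + 0 = 3. (Direct check: xy = 78608 = 17^3 · (16).)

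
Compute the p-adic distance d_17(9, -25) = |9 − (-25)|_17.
d_17(9, -25) = 1/17

Step 1 — x − y = 9 − (-25) = 34. Step 2 — v_17(34) = 1 (factor: 34 = (17^1 · 2); the sign does not affect v_p). Step 3 — |x − y|_17 = 17^{-1} = 1/17.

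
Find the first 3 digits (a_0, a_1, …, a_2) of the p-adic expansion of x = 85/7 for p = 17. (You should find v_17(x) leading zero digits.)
(a_0, …, a_2) = (0, 8, 2)

v_17(85/7) = 1, so a_0 = ... = a_0 = 0. Factor out: x = 17^1 · u with u = 5/7 a unit in ℤ_17. Expand u iteratively via a_{v+i} = u_i mod 17, u_{i+1} = (u_i − a_{v+i})/17:
  u_0 = 5/7;  a_1 = 8;  u_1 = (u_0 − 8)/17 = -3/7
  u_1 = -3/7;  a_2 = 2;  u_2 = (u_1 − 2)/17 = -1/7
Digits: (0, 8, 2).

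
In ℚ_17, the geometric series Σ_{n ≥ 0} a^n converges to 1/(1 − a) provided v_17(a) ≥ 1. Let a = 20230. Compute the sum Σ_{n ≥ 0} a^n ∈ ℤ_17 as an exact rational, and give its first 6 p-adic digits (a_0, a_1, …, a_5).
Σ a^n = 1/(1 − a) = -1/20229;  first 6 digits = (1, 0, 2, 4, 4, 16)

v_17(a) = 2 ≥ 1, so the series converges in ℤ_17 to 1/(1 − a) = 1/(1 − 20230) = -1/20229. Expand this rational in ℤ_17: compute digits iteratively via d_i = x_i mod 17, x_{i+1} = (x_i − d_i)/17. The first 6 digits are (1, 0, 2, 4, 4, 16).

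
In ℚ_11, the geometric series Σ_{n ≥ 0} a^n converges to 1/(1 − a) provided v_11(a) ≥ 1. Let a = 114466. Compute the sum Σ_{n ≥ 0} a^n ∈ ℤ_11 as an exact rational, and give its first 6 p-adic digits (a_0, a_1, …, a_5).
Σ a^n = 1/(1 − a) = -1/114465;  first 6 digits = (1, 0, 0, 9, 7, 0)

v_11(a) = 3 ≥ 1, so the series converges in ℤ_11 to 1/(1 − a) = 1/(1 − 114466) = -1/114465. Expand this rational in ℤ_11: compute digits iteratively via d_i = x_i mod 11, x_{i+1} = (x_i − d_i)/11. The first 6 digits are (1, 0, 0, 9, 7, 0).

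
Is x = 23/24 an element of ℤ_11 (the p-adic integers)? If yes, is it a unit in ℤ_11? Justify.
x ∈ ℤ_11^× (unit); v_11(x) = 0

ℤ_11 = {x ∈ ℚ_11 : v_11(x) ≥ 0} and ℤ_11^× = {x ∈ ℤ_11 : v_11(x) = 0}. Here v_11(23/24) = v_11(num) − v_11(den) = 0; compare against these criteria.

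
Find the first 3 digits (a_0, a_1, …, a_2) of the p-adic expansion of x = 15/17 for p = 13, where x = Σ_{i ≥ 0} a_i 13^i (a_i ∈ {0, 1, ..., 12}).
(a_0, …, a_2) = (7, 11, 6)

v_13(15/17) = 0 (numerator and denominator both coprime to 13), so x ∈ ℤ_13^×. Compute digits iteratively via a_i = x_i mod 13, x_{i+1} = (x_i − a_i)/13, with x_0 = x:
  x_0 = 15/17;  a_0 = 7;  x_1 = (x_0 − 7)/13 = -8/17
  x_1 = -8/17;  a_1 = 11;  x_2 = (x_1 − 11)/13 = -15/17
  x_2 = -15/17;  a_2 = 6;  x_3 = (x_2 − 6)/13 = -9/17
Digits: (7, 11, 6).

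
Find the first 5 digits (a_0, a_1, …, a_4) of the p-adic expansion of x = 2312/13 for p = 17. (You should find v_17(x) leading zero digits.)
(a_0, …, a_4) = (0, 0, 15, 7, 10)

v_17(2312/13) = 2, so a_0 = ... = a_1 = 0. Factor out: x = 17^2 · u with u = 8/13 a unit in ℤ_17. Expand u iteratively via a_{v+i} = u_i mod 17, u_{i+1} = (u_i − a_{v+i})/17:
  u_0 = 8/13;  a_2 = 15;  u_1 = (u_0 − 15)/17 = -11/13
  u_1 = -11/13;  a_3 = 7;  u_2 = (u_1 − 7)/17 = -6/13
  u_2 = -6/13;  a_4 = 10;  u_3 = (u_2 − 10)/17 = -8/13
Digits: (0, 0, 15, 7, 10).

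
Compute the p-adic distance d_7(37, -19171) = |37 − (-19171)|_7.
d_7(37, -19171) = 1/2401

Step 1 — x − y = 37 − (-19171) = 19208. Step 2 — v_7(19208) = 4 (factor: 19208 = (7^4 · 8); the sign does not affect v_p). Step 3 — |x − y|_7 = 7^{-4} = 1/2401.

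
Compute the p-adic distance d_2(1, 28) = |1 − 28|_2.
d_2(1, 28) = 1

Step 1 — x − y = 1 − 28 = -27. Step 2 — v_2(-27) = 0 (factor: -27 = −(2^0 · 27); the sign does not affect v_p). Step 3 — |x − y|_2 = 2^{0} = 1.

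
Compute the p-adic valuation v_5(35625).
v_5(35625) = 4

v_5(n) is the largest exponent k such that 5^k divides n. Factor out: 35625 = 5^4 · 57. (Sign doesn't affect v_p.) So v_5(35625) = 4.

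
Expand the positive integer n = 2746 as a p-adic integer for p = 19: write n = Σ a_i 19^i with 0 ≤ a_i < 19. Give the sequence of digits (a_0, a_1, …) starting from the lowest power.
(a_0, a_1, …) = (10, 11, 7)

Repeated division by 19 gives the digits low-to-high: 2746 = 10 + 11·19^1 + 7·19^2. Digit sequence: (10, 11, 7).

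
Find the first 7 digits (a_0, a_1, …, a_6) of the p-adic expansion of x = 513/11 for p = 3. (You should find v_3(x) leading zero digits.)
(a_0, …, a_6) = (0, 0, 0, 2, 1, 1, 2)

v_3(513/11) = 3, so a_0 = ... = a_2 = 0. Factor out: x = 3^3 · u with u = 19/11 a unit in ℤ_3. Expand u iteratively via a_{v+i} = u_i mod 3, u_{i+1} = (u_i − a_{v+i})/3:
  u_0 = 19/11;  a_3 = 2;  u_1 = (u_0 − 2)/3 = -1/11
  u_1 = -1/11;  a_4 = 1;  u_2 = (u_1 − 1)/3 = -4/11
  u_2 = -4/11;  a_5 = 1;  u_3 = (u_2 − 1)/3 = -5/11
  u_3 = -5/11;  a_6 = 2;  u_4 = (u_3 − 2)/3 = -9/11
Digits: (0, 0, 0, 2, 1, 1, 2).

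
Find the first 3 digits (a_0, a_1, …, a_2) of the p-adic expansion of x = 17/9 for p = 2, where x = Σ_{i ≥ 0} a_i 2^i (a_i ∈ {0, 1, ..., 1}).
(a_0, …, a_2) = (1, 0, 0)

v_2(17/9) = 0 (numerator and denominator both coprime to 2), so x ∈ ℤ_2^×. Compute digits iteratively via a_i = x_i mod 2, x_{i+1} = (x_i − a_i)/2, with x_0 = x:
  x_0 = 17/9;  a_0 = 1;  x_1 = (x_0 − 1)/2 = 4/9
  x_1 = 4/9;  a_1 = 0;  x_2 = (x_1 − 0)/2 = 2/9
  x_2 = 2/9;  a_2 = 0;  x_3 = (x_2 − 0)/2 = 1/9
Digits: (1, 0, 0).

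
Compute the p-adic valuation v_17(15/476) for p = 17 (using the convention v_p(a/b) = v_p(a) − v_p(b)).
v_17(15/476) = -1

Factor powers of 17 from the numerator and denominator of the reduced fraction: 15 = 17^0 · 15 and 476 = 17^1 · 28. Apply v_p(a/b) = v_p(a) − v_p(b): v_17(15/476) = 0 − 1 = -1.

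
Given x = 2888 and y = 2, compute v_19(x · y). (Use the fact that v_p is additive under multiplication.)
v_19(5776) = 2

v_p(x) = 2 (factor: 2888 = 19^2 · 8); v_p(y) = 0 (factor: 2 = 19^0 · 2). Additivity: v_p(xy) = v_p(x) + v_p(y) = 2 + 0 = 2. (Direct check: xy = 5776 = 19^2 · (16).)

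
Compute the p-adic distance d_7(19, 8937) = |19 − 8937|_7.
d_7(19, 8937) = 1/343

Step 1 — x − y = 19 − 8937 = -8918. Step 2 — v_7(-8918) = 3 (factor: -8918 = −(7^3 · 26); the sign does not affect v_p). Step 3 — |x − y|_7 = 7^{-3} = 1/343.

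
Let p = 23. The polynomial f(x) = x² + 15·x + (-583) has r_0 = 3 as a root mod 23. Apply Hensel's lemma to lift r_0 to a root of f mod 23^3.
r_2 = 5822 (mod 12167)

Hensel: r_{i+1} = r_i − f(r_i)·(f′(r_i))^{-1} mod 23^{i+2}, f′(x) = 2x + 15. Iterate:
  r_0 = 3 (mod 23)
  r_1 = 3 (mod 529)
  r_2 = 5822 (mod 12167)
Final: r = 5822 satisfies f(r) ≡ 0 mod 23^3.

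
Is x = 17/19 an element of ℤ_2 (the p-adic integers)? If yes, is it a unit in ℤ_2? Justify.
x ∈ ℤ_2^× (unit); v_2(x) = 0

ℤ_2 = {x ∈ ℚ_2 : v_2(x) ≥ 0} and ℤ_2^× = {x ∈ ℤ_2 : v_2(x) = 0}. Here v_2(17/19) = v_2(num) − v_2(den) = 0; compare against these criteria.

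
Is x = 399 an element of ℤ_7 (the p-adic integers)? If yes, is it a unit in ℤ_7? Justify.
x ∈ ℤ_7 but not a unit; v_7(x) = 1 > 0

ℤ_7 = {x ∈ ℚ_7 : v_7(x) ≥ 0} and ℤ_7^× = {x ∈ ℤ_7 : v_7(x) = 0}. Here v_7(399) = v_7(num) − v_7(den) = 1; compare against these criteria.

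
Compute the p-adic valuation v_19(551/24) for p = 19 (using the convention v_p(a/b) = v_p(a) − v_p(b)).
v_19(551/24) = 1

Factor powers of 19 from the numerator and denominator of the reduced fraction: 551 = 19^1 · 29 and 24 = 19^0 · 24. Apply v_p(a/b) = v_p(a) − v_p(b): v_19(551/24) = 1 − 0 = 1.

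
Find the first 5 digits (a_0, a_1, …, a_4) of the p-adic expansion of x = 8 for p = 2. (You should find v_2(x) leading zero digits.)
(a_0, …, a_4) = (0, 0, 0, 1, 0)

v_2(8) = 3, so a_0 = ... = a_2 = 0. Factor out: x = 2^3 · u with u = 1 a unit in ℤ_2. Expand u iteratively via a_{v+i} = u_i mod 2, u_{i+1} = (u_i − a_{v+i})/2:
  u_0 = 1;  a_3 = 1;  u_1 = (u_0 − 1)/2 = 0
  u_1 = 0;  a_4 = 0;  u_2 = (u_1 − 0)/2 = 0
Digits: (0, 0, 0, 1, 0).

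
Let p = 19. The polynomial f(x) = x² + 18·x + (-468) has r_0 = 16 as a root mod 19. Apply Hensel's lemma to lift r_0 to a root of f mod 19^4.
r_3 = 69442 (mod 130321)

Hensel: r_{i+1} = r_i − f(r_i)·(f′(r_i))^{-1} mod 19^{i+2}, f′(x) = 2x + 18. Iterate:
  r_0 = 16 (mod 19)
  r_1 = 130 (mod 361)
  r_2 = 852 (mod 6859)
  r_3 = 69442 (mod 130321)
Final: r = 69442 satisfies f(r) ≡ 0 mod 19^4.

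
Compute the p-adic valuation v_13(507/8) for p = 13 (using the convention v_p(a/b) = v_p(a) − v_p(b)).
v_13(507/8) = 2

Factor powers of 13 from the numerator and denominator of the reduced fraction: 507 = 13^2 · 3 and 8 = 13^0 · 8. Apply v_p(a/b) = v_p(a) − v_p(b): v_13(507/8) = 2 − 0 = 2.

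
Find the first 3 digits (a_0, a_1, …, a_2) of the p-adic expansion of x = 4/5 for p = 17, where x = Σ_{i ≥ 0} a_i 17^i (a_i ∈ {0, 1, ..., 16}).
(a_0, …, a_2) = (11, 13, 6)

v_17(4/5) = 0 (numerator and denominator both coprime to 17), so x ∈ ℤ_17^×. Compute digits iteratively via a_i = x_i mod 17, x_{i+1} = (x_i − a_i)/17, with x_0 = x:
  x_0 = 4/5;  a_0 = 11;  x_1 = (x_0 − 11)/17 = -3/5
  x_1 = -3/5;  a_1 = 13;  x_2 = (x_1 − 13)/17 = -4/5
  x_2 = -4/5;  a_2 = 6;  x_3 = (x_2 − 6)/17 = -2/5
Digits: (11, 13, 6).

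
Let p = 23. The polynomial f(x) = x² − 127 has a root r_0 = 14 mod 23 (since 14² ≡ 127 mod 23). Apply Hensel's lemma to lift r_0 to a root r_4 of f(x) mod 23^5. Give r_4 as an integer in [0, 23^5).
r_4 = 392095 (mod 6436343)

Hensel's recurrence: r_{i+1} = r_i − f(r_i)·(f′(r_i))^{-1} mod 23^{i+2}, with f′(x) = 2x. Iterate:
  r_0 = 14 (mod 23)
  r_1 = 106 (mod 529)
  r_2 = 2751 (mod 12167)
  r_3 = 112254 (mod 279841)
  r_4 = 392095 (mod 6436343)
Final: r_4 = 392095, and one checks f(r_4) ≡ 0 mod 23^5.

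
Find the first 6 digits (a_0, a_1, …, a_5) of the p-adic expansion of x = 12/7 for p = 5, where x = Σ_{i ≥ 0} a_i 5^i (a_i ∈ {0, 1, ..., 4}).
(a_0, …, a_5) = (1, 3, 3, 0, 2, 1)

v_5(12/7) = 0 (numerator and denominator both coprime to 5), so x ∈ ℤ_5^×. Compute digits iteratively via a_i = x_i mod 5, x_{i+1} = (x_i − a_i)/5, with x_0 = x:
  x_0 = 12/7;  a_0 = 1;  x_1 = (x_0 − 1)/5 = 1/7
  x_1 = 1/7;  a_1 = 3;  x_2 = (x_1 − 3)/5 = -4/7
  x_2 = -4/7;  a_2 = 3;  x_3 = (x_2 − 3)/5 = -5/7
  x_3 = -5/7;  a_3 = 0;  x_4 = (x_3 − 0)/5 = -1/7
  x_4 = -1/7;  a_4 = 2;  x_5 = (x_4 − 2)/5 = -3/7
  x_5 = -3/7;  a_5 = 1;  x_6 = (x_5 − 1)/5 = -2/7
Digits: (1, 3, 3, 0, 2, 1).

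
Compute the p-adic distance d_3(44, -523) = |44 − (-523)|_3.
d_3(44, -523) = 1/81

Step 1 — x − y = 44 − (-523) = 567. Step 2 — v_3(567) = 4 (factor: 567 = (3^4 · 7); the sign does not affect v_p). Step 3 — |x − y|_3 = 3^{-4} = 1/81.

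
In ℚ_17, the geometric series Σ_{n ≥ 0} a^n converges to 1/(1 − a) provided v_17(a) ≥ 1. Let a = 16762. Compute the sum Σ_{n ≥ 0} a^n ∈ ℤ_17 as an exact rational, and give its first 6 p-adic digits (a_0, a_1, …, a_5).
Σ a^n = 1/(1 − a) = -1/16761;  first 6 digits = (1, 0, 7, 3, 15, 10)

v_17(a) = 2 ≥ 1, so the series converges in ℤ_17 to 1/(1 − a) = 1/(1 − 16762) = -1/16761. Expand this rational in ℤ_17: compute digits iteratively via d_i = x_i mod 17, x_{i+1} = (x_i − d_i)/17. The first 6 digits are (1, 0, 7, 3, 15, 10).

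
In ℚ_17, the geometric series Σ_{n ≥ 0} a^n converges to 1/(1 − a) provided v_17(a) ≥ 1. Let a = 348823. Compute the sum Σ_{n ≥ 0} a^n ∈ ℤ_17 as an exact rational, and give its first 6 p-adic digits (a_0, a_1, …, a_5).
Σ a^n = 1/(1 − a) = -1/348822;  first 6 digits = (1, 0, 0, 3, 4, 0)

v_17(a) = 3 ≥ 1, so the series converges in ℤ_17 to 1/(1 − a) = 1/(1 − 348823) = -1/348822. Expand this rational in ℤ_17: compute digits iteratively via d_i = x_i mod 17, x_{i+1} = (x_i − d_i)/17. The first 6 digits are (1, 0, 0, 3, 4, 0).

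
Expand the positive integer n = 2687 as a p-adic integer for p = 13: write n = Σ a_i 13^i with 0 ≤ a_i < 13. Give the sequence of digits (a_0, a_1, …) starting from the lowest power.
(a_0, a_1, …) = (9, 11, 2, 1)

Repeated division by 13 gives the digits low-to-high: 2687 = 9 + 11·13^1 + 2·13^2 + 1·13^3. Digit sequence: (9, 11, 2, 1).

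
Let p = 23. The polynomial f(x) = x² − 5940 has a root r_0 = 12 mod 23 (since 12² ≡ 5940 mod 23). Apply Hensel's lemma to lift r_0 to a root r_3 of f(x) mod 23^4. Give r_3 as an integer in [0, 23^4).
r_3 = 139645 (mod 279841)

Hensel's recurrence: r_{i+1} = r_i − f(r_i)·(f′(r_i))^{-1} mod 23^{i+2}, with f′(x) = 2x. Iterate:
  r_0 = 12 (mod 23)
  r_1 = 518 (mod 529)
  r_2 = 5808 (mod 12167)
  r_3 = 139645 (mod 279841)
Final: r_3 = 139645, and one checks f(r_3) ≡ 0 mod 23^4.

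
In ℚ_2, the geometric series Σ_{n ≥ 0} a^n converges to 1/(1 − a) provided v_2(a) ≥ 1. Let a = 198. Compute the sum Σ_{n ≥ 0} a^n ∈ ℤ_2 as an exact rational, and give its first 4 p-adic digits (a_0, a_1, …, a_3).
Σ a^n = 1/(1 − a) = -1/197;  first 4 digits = (1, 1, 0, 0)

v_2(a) = 1 ≥ 1, so the series converges in ℤ_2 to 1/(1 − a) = 1/(1 − 198) = -1/197. Expand this rational in ℤ_2: compute digits iteratively via d_i = x_i mod 2, x_{i+1} = (x_i − d_i)/2. The first 4 digits are (1, 1, 0, 0).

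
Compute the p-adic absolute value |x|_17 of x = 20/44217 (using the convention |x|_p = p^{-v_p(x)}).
|20/44217|_17 = 4913

Step 1 — compute v_17(x) by factoring powers of 17 out of the numerator and denominator: v_17(20/44217) = -3. Step 2 — apply |x|_p = p^{-v_p(x)} = 17^{3} = 4913.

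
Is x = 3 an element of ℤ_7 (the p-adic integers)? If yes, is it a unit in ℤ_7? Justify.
x ∈ ℤ_7^× (unit); v_7(x) = 0

ℤ_7 = {x ∈ ℚ_7 : v_7(x) ≥ 0} and ℤ_7^× = {x ∈ ℤ_7 : v_7(x) = 0}. Here v_7(3) = v_7(num) − v_7(den) = 0; compare against these criteria.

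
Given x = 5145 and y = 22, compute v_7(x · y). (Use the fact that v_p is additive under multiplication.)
v_7(113190) = 3

v_p(x) = 3 (factor: 5145 = 7^3 · 15); v_p(y) = 0 (factor: 22 = 7^0 · 22). Additivity: v_p(xy) = v_p(x) + v_p(y) = 3 + 0 = 3. (Direct check: xy = 113190 = 7^3 · (330).)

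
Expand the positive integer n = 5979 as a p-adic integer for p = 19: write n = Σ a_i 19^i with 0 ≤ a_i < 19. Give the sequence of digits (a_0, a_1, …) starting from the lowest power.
(a_0, a_1, …) = (13, 10, 16)

Repeated division by 19 gives the digits low-to-high: 5979 = 13 + 10·19^1 + 16·19^2. Digit sequence: (13, 10, 16).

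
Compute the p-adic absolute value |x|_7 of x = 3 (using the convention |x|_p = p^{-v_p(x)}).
|3|_7 = 1

Step 1 — compute v_7(x) by factoring powers of 7 out of the numerator and denominator: v_7(3) = 0. Step 2 — apply |x|_p = p^{-v_p(x)} = 7^{0} = 1.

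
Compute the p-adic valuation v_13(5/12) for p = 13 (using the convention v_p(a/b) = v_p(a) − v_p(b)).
v_13(5/12) = 0

Factor powers of 13 from the numerator and denominator of the reduced fraction: 5 = 13^0 · 5 and 12 = 13^0 · 12. Apply v_p(a/b) = v_p(a) − v_p(b): v_13(5/12) = 0 − 0 = 0.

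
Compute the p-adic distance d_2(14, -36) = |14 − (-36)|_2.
d_2(14, -36) = 1/2

Step 1 — x − y = 14 − (-36) = 50. Step 2 — v_2(50) = 1 (factor: 50 = (2^1 · 25); the sign does not affect v_p). Step 3 — |x − y|_2 = 2^{-1} = 1/2.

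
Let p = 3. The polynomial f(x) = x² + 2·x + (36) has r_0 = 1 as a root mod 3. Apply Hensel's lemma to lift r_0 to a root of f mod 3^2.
r_1 = 7 (mod 9)

Hensel: r_{i+1} = r_i − f(r_i)·(f′(r_i))^{-1} mod 3^{i+2}, f′(x) = 2x + 2. Iterate:
  r_0 = 1 (mod 3)
  r_1 = 7 (mod 9)
Final: r = 7 satisfies f(r) ≡ 0 mod 3^2.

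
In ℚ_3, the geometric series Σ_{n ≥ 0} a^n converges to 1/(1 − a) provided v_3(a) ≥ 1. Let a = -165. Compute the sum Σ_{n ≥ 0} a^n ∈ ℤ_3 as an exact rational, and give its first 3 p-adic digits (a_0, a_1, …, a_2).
Σ a^n = 1/(1 − a) = 1/166;  first 3 digits = (1, 2, 0)

v_3(a) = 1 ≥ 1, so the series converges in ℤ_3 to 1/(1 − a) = 1/(1 − (-165)) = 1/166. Expand this rational in ℤ_3: compute digits iteratively via d_i = x_i mod 3, x_{i+1} = (x_i − d_i)/3. The first 3 digits are (1, 2, 0).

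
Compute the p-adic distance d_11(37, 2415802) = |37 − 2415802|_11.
d_11(37, 2415802) = 1/161051

Step 1 — x − y = 37 − 2415802 = -2415765. Step 2 — v_11(-2415765) = 5 (factor: -2415765 = −(11^5 · 15); the sign does not affect v_p). Step 3 — |x − y|_11 = 11^{-5} = 1/161051.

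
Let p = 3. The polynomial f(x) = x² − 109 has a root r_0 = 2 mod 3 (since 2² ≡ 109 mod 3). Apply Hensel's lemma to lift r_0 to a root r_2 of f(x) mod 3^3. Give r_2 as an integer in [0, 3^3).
r_2 = 26 (mod 27)

Hensel's recurrence: r_{i+1} = r_i − f(r_i)·(f′(r_i))^{-1} mod 3^{i+2}, with f′(x) = 2x. Iterate:
  r_0 = 2 (mod 3)
  r_1 = 8 (mod 9)
  r_2 = 26 (mod 27)
Final: r_2 = 26, and one checks f(r_2) ≡ 0 mod 3^3.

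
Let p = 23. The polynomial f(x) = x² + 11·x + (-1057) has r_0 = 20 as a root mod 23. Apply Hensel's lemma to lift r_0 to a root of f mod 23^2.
r_1 = 319 (mod 529)

Hensel: r_{i+1} = r_i − f(r_i)·(f′(r_i))^{-1} mod 23^{i+2}, f′(x) = 2x + 11. Iterate:
  r_0 = 20 (mod 23)
  r_1 = 319 (mod 529)
Final: r = 319 satisfies f(r) ≡ 0 mod 23^2.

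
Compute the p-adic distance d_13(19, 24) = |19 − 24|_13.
d_13(19, 24) = 1

Step 1 — x − y = 19 − 24 = -5. Step 2 — v_13(-5) = 0 (factor: -5 = −(13^0 · 5); the sign does not affect v_p). Step 3 — |x − y|_13 = 13^{0} = 1.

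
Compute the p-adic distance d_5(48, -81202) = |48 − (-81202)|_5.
d_5(48, -81202) = 1/3125

Step 1 — x − y = 48 − (-81202) = 81250. Step 2 — v_5(81250) = 5 (factor: 81250 = (5^5 · 26); the sign does not affect v_p). Step 3 — |x − y|_5 = 5^{-5} = 1/3125.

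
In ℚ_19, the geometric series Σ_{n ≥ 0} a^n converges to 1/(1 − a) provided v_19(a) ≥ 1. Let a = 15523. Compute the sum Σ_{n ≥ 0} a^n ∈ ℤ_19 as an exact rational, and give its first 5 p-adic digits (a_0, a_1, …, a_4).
Σ a^n = 1/(1 − a) = -1/15522;  first 5 digits = (1, 0, 5, 2, 6)

v_19(a) = 2 ≥ 1, so the series converges in ℤ_19 to 1/(1 − a) = 1/(1 − 15523) = -1/15522. Expand this rational in ℤ_19: compute digits iteratively via d_i = x_i mod 19, x_{i+1} = (x_i − d_i)/19. The first 5 digits are (1, 0, 5, 2, 6).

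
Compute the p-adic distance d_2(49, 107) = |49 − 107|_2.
d_2(49, 107) = 1/2

Step 1 — x − y = 49 − 107 = -58. Step 2 — v_2(-58) = 1 (factor: -58 = −(2^1 · 29); the sign does not affect v_p). Step 3 — |x − y|_2 = 2^{-1} = 1/2.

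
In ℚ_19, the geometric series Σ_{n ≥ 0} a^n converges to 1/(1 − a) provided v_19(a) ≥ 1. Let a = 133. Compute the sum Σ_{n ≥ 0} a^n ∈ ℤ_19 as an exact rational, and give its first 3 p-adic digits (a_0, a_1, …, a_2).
Σ a^n = 1/(1 − a) = -1/132;  first 3 digits = (1, 7, 11)

v_19(a) = 1 ≥ 1, so the series converges in ℤ_19 to 1/(1 − a) = 1/(1 − 133) = -1/132. Expand this rational in ℤ_19: compute digits iteratively via d_i = x_i mod 19, x_{i+1} = (x_i − d_i)/19. The first 3 digits are (1, 7, 11).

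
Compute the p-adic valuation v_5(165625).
v_5(165625) = 5

v_5(n) is the largest exponent k such that 5^k divides n. Factor out: 165625 = 5^5 · 53. (Sign doesn't affect v_p.) So v_5(165625) = 5.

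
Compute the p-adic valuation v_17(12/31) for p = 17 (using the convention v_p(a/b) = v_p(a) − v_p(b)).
v_17(12/31) = 0

Factor powers of 17 from the numerator and denominator of the reduced fraction: 12 = 17^0 · 12 and 31 = 17^0 · 31. Apply v_p(a/b) = v_p(a) − v_p(b): v_17(12/31) = 0 − 0 = 0.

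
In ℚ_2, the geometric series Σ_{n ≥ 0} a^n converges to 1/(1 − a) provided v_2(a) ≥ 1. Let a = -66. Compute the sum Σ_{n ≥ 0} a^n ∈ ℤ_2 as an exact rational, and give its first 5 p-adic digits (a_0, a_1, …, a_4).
Σ a^n = 1/(1 − a) = 1/67;  first 5 digits = (1, 1, 0, 1, 0)

v_2(a) = 1 ≥ 1, so the series converges in ℤ_2 to 1/(1 − a) = 1/(1 − (-66)) = 1/67. Expand this rational in ℤ_2: compute digits iteratively via d_i = x_i mod 2, x_{i+1} = (x_i − d_i)/2. The first 5 digits are (1, 1, 0, 1, 0).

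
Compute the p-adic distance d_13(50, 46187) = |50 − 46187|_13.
d_13(50, 46187) = 1/2197

Step 1 — x − y = 50 − 46187 = -46137. Step 2 — v_13(-46137) = 3 (factor: -46137 = −(13^3 · 21); the sign does not affect v_p). Step 3 — |x − y|_13 = 13^{-3} = 1/2197.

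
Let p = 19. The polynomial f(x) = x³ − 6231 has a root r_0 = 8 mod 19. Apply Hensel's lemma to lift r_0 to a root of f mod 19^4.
r_3 = 30123 (mod 130321)

Hensel: r_{i+1} = r_i − f(r_i)/f′(r_i) mod 19^{i+2}, where f′(x) = 3x². Iterate:
  r_0 = 8 (mod 19)
  r_1 = 160 (mod 361)
  r_2 = 2687 (mod 6859)
  r_3 = 30123 (mod 130321)
Final: r = 30123 with f(r) ≡ 0 mod 19^4.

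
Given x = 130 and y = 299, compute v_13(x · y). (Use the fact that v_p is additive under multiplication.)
v_13(38870) = 2

v_p(x) = 1 (factor: 130 = 13^1 · 10); v_p(y) = 1 (factor: 299 = 13^1 · 23). Additivity: v_p(xy) = v_p(x) + v_p(y) = 1 + 1 = 2. (Direct check: xy = 38870 = 13^2 · (230).)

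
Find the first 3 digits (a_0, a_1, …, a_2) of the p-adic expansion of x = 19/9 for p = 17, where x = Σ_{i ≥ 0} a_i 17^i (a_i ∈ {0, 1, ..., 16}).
(a_0, …, a_2) = (4, 15, 1)

v_17(19/9) = 0 (numerator and denominator both coprime to 17), so x ∈ ℤ_17^×. Compute digits iteratively via a_i = x_i mod 17, x_{i+1} = (x_i − a_i)/17, with x_0 = x:
  x_0 = 19/9;  a_0 = 4;  x_1 = (x_0 − 4)/17 = -1/9
  x_1 = -1/9;  a_1 = 15;  x_2 = (x_1 − 15)/17 = -8/9
  x_2 = -8/9;  a_2 = 1;  x_3 = (x_2 − 1)/17 = -1/9
Digits: (4, 15, 1).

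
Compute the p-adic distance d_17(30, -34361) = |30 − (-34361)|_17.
d_17(30, -34361) = 1/4913

Step 1 — x − y = 30 − (-34361) = 34391. Step 2 — v_17(34391) = 3 (factor: 34391 = (17^3 · 7); the sign does not affect v_p). Step 3 — |x − y|_17 = 17^{-3} = 1/4913.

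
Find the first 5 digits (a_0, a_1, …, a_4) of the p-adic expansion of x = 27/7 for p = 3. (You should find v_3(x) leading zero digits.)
(a_0, …, a_4) = (0, 0, 0, 1, 1)

v_3(27/7) = 3, so a_0 = ... = a_2 = 0. Factor out: x = 3^3 · u with u = 1/7 a unit in ℤ_3. Expand u iteratively via a_{v+i} = u_i mod 3, u_{i+1} = (u_i − a_{v+i})/3:
  u_0 = 1/7;  a_3 = 1;  u_1 = (u_0 − 1)/3 = -2/7
  u_1 = -2/7;  a_4 = 1;  u_2 = (u_1 − 1)/3 = -3/7
Digits: (0, 0, 0, 1, 1).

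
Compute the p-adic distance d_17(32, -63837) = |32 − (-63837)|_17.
d_17(32, -63837) = 1/4913

Step 1 — x − y = 32 − (-63837) = 63869. Step 2 — v_17(63869) = 3 (factor: 63869 = (17^3 · 13); the sign does not affect v_p). Step 3 — |x − y|_17 = 17^{-3} = 1/4913.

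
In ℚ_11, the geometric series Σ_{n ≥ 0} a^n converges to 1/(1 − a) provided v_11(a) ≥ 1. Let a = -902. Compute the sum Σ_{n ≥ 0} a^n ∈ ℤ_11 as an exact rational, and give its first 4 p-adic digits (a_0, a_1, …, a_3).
Σ a^n = 1/(1 − a) = 1/903;  first 4 digits = (1, 6, 6, 1)

v_11(a) = 1 ≥ 1, so the series converges in ℤ_11 to 1/(1 − a) = 1/(1 − (-902)) = 1/903. Expand this rational in ℤ_11: compute digits iteratively via d_i = x_i mod 11, x_{i+1} = (x_i − d_i)/11. The first 4 digits are (1, 6, 6, 1).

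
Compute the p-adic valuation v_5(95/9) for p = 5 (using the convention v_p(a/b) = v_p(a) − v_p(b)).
v_5(95/9) = 1

Factor powers of 5 from the numerator and denominator of the reduced fraction: 95 = 5^1 · 19 and 9 = 5^0 · 9. Apply v_p(a/b) = v_p(a) − v_p(b): v_5(95/9) = 1 − 0 = 1.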